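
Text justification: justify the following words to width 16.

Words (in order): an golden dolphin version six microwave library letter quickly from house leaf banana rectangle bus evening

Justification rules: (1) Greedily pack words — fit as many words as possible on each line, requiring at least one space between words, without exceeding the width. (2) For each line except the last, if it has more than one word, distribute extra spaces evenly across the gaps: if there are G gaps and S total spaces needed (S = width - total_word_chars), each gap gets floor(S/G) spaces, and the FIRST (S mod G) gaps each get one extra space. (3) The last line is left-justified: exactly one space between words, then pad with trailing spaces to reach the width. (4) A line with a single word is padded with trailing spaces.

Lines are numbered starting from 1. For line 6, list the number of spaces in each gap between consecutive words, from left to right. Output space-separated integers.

Answer: 7

Derivation:
Line 1: ['an', 'golden'] (min_width=9, slack=7)
Line 2: ['dolphin', 'version'] (min_width=15, slack=1)
Line 3: ['six', 'microwave'] (min_width=13, slack=3)
Line 4: ['library', 'letter'] (min_width=14, slack=2)
Line 5: ['quickly', 'from'] (min_width=12, slack=4)
Line 6: ['house', 'leaf'] (min_width=10, slack=6)
Line 7: ['banana', 'rectangle'] (min_width=16, slack=0)
Line 8: ['bus', 'evening'] (min_width=11, slack=5)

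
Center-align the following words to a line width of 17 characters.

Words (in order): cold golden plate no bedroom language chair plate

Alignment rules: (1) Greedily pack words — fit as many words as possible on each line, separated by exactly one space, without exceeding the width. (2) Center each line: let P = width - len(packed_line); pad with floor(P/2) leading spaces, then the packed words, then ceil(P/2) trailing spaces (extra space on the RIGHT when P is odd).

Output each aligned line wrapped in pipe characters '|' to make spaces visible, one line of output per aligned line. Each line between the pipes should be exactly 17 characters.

Line 1: ['cold', 'golden', 'plate'] (min_width=17, slack=0)
Line 2: ['no', 'bedroom'] (min_width=10, slack=7)
Line 3: ['language', 'chair'] (min_width=14, slack=3)
Line 4: ['plate'] (min_width=5, slack=12)

Answer: |cold golden plate|
|   no bedroom    |
| language chair  |
|      plate      |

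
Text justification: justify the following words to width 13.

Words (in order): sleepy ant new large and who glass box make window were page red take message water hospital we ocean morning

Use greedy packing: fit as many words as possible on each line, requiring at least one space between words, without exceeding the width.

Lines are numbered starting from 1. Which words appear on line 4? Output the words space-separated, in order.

Line 1: ['sleepy', 'ant'] (min_width=10, slack=3)
Line 2: ['new', 'large', 'and'] (min_width=13, slack=0)
Line 3: ['who', 'glass', 'box'] (min_width=13, slack=0)
Line 4: ['make', 'window'] (min_width=11, slack=2)
Line 5: ['were', 'page', 'red'] (min_width=13, slack=0)
Line 6: ['take', 'message'] (min_width=12, slack=1)
Line 7: ['water'] (min_width=5, slack=8)
Line 8: ['hospital', 'we'] (min_width=11, slack=2)
Line 9: ['ocean', 'morning'] (min_width=13, slack=0)

Answer: make window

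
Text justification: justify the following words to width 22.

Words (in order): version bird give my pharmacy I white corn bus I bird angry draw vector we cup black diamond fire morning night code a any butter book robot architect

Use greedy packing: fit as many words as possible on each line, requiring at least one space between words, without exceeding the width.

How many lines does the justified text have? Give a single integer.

Line 1: ['version', 'bird', 'give', 'my'] (min_width=20, slack=2)
Line 2: ['pharmacy', 'I', 'white', 'corn'] (min_width=21, slack=1)
Line 3: ['bus', 'I', 'bird', 'angry', 'draw'] (min_width=21, slack=1)
Line 4: ['vector', 'we', 'cup', 'black'] (min_width=19, slack=3)
Line 5: ['diamond', 'fire', 'morning'] (min_width=20, slack=2)
Line 6: ['night', 'code', 'a', 'any'] (min_width=16, slack=6)
Line 7: ['butter', 'book', 'robot'] (min_width=17, slack=5)
Line 8: ['architect'] (min_width=9, slack=13)
Total lines: 8

Answer: 8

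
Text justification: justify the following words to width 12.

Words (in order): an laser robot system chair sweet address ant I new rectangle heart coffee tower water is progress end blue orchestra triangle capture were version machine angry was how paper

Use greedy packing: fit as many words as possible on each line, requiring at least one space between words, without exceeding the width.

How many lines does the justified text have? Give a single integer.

Line 1: ['an', 'laser'] (min_width=8, slack=4)
Line 2: ['robot', 'system'] (min_width=12, slack=0)
Line 3: ['chair', 'sweet'] (min_width=11, slack=1)
Line 4: ['address', 'ant'] (min_width=11, slack=1)
Line 5: ['I', 'new'] (min_width=5, slack=7)
Line 6: ['rectangle'] (min_width=9, slack=3)
Line 7: ['heart', 'coffee'] (min_width=12, slack=0)
Line 8: ['tower', 'water'] (min_width=11, slack=1)
Line 9: ['is', 'progress'] (min_width=11, slack=1)
Line 10: ['end', 'blue'] (min_width=8, slack=4)
Line 11: ['orchestra'] (min_width=9, slack=3)
Line 12: ['triangle'] (min_width=8, slack=4)
Line 13: ['capture', 'were'] (min_width=12, slack=0)
Line 14: ['version'] (min_width=7, slack=5)
Line 15: ['machine'] (min_width=7, slack=5)
Line 16: ['angry', 'was'] (min_width=9, slack=3)
Line 17: ['how', 'paper'] (min_width=9, slack=3)
Total lines: 17

Answer: 17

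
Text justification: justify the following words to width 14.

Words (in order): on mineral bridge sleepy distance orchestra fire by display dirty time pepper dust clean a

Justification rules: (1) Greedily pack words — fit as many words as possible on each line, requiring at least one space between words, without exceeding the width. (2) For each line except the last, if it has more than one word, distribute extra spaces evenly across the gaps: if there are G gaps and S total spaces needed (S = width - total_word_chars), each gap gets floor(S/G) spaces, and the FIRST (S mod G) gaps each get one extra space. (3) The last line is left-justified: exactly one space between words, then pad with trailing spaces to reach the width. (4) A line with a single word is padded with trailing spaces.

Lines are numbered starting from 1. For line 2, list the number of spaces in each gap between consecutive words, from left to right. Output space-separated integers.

Line 1: ['on', 'mineral'] (min_width=10, slack=4)
Line 2: ['bridge', 'sleepy'] (min_width=13, slack=1)
Line 3: ['distance'] (min_width=8, slack=6)
Line 4: ['orchestra', 'fire'] (min_width=14, slack=0)
Line 5: ['by', 'display'] (min_width=10, slack=4)
Line 6: ['dirty', 'time'] (min_width=10, slack=4)
Line 7: ['pepper', 'dust'] (min_width=11, slack=3)
Line 8: ['clean', 'a'] (min_width=7, slack=7)

Answer: 2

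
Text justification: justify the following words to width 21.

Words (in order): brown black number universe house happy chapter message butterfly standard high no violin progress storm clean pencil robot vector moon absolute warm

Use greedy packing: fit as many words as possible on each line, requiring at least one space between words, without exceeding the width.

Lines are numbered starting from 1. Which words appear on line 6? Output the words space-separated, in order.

Line 1: ['brown', 'black', 'number'] (min_width=18, slack=3)
Line 2: ['universe', 'house', 'happy'] (min_width=20, slack=1)
Line 3: ['chapter', 'message'] (min_width=15, slack=6)
Line 4: ['butterfly', 'standard'] (min_width=18, slack=3)
Line 5: ['high', 'no', 'violin'] (min_width=14, slack=7)
Line 6: ['progress', 'storm', 'clean'] (min_width=20, slack=1)
Line 7: ['pencil', 'robot', 'vector'] (min_width=19, slack=2)
Line 8: ['moon', 'absolute', 'warm'] (min_width=18, slack=3)

Answer: progress storm clean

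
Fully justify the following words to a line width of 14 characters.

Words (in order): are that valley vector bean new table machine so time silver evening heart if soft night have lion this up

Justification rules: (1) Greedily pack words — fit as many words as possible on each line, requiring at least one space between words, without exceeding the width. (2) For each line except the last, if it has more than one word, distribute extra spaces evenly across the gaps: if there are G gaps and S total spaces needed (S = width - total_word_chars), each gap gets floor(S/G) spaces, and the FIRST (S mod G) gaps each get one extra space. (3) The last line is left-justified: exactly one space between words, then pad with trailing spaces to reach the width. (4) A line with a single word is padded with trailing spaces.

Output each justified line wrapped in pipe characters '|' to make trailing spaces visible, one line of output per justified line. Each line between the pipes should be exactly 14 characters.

Answer: |are       that|
|valley  vector|
|bean new table|
|machine     so|
|time    silver|
|evening  heart|
|if  soft night|
|have lion this|
|up            |

Derivation:
Line 1: ['are', 'that'] (min_width=8, slack=6)
Line 2: ['valley', 'vector'] (min_width=13, slack=1)
Line 3: ['bean', 'new', 'table'] (min_width=14, slack=0)
Line 4: ['machine', 'so'] (min_width=10, slack=4)
Line 5: ['time', 'silver'] (min_width=11, slack=3)
Line 6: ['evening', 'heart'] (min_width=13, slack=1)
Line 7: ['if', 'soft', 'night'] (min_width=13, slack=1)
Line 8: ['have', 'lion', 'this'] (min_width=14, slack=0)
Line 9: ['up'] (min_width=2, slack=12)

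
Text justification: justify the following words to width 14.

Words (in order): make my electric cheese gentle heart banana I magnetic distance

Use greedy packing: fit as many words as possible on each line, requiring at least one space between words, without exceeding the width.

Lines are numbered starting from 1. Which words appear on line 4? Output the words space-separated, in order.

Answer: heart banana I

Derivation:
Line 1: ['make', 'my'] (min_width=7, slack=7)
Line 2: ['electric'] (min_width=8, slack=6)
Line 3: ['cheese', 'gentle'] (min_width=13, slack=1)
Line 4: ['heart', 'banana', 'I'] (min_width=14, slack=0)
Line 5: ['magnetic'] (min_width=8, slack=6)
Line 6: ['distance'] (min_width=8, slack=6)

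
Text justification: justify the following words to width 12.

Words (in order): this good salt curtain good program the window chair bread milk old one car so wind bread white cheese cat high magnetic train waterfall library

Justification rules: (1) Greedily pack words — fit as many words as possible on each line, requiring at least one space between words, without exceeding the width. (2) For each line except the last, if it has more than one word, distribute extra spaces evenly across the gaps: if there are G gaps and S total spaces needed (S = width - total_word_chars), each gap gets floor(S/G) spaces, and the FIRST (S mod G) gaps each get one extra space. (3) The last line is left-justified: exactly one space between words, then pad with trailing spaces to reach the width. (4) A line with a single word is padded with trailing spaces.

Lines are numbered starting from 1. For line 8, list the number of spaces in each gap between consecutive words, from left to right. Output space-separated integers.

Line 1: ['this', 'good'] (min_width=9, slack=3)
Line 2: ['salt', 'curtain'] (min_width=12, slack=0)
Line 3: ['good', 'program'] (min_width=12, slack=0)
Line 4: ['the', 'window'] (min_width=10, slack=2)
Line 5: ['chair', 'bread'] (min_width=11, slack=1)
Line 6: ['milk', 'old', 'one'] (min_width=12, slack=0)
Line 7: ['car', 'so', 'wind'] (min_width=11, slack=1)
Line 8: ['bread', 'white'] (min_width=11, slack=1)
Line 9: ['cheese', 'cat'] (min_width=10, slack=2)
Line 10: ['high'] (min_width=4, slack=8)
Line 11: ['magnetic'] (min_width=8, slack=4)
Line 12: ['train'] (min_width=5, slack=7)
Line 13: ['waterfall'] (min_width=9, slack=3)
Line 14: ['library'] (min_width=7, slack=5)

Answer: 2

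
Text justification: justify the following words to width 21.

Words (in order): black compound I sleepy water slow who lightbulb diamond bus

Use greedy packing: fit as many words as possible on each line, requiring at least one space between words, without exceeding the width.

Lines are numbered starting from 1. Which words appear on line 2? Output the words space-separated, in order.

Answer: sleepy water slow who

Derivation:
Line 1: ['black', 'compound', 'I'] (min_width=16, slack=5)
Line 2: ['sleepy', 'water', 'slow', 'who'] (min_width=21, slack=0)
Line 3: ['lightbulb', 'diamond', 'bus'] (min_width=21, slack=0)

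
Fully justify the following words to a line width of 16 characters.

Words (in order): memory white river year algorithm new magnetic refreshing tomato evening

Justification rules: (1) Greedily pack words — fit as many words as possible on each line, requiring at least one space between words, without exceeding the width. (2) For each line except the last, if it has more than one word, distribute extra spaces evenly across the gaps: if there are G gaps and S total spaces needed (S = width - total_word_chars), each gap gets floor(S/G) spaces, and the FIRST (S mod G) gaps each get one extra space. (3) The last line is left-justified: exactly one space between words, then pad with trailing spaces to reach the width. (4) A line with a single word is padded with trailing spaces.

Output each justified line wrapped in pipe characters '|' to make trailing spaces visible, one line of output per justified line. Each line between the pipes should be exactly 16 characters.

Line 1: ['memory', 'white'] (min_width=12, slack=4)
Line 2: ['river', 'year'] (min_width=10, slack=6)
Line 3: ['algorithm', 'new'] (min_width=13, slack=3)
Line 4: ['magnetic'] (min_width=8, slack=8)
Line 5: ['refreshing'] (min_width=10, slack=6)
Line 6: ['tomato', 'evening'] (min_width=14, slack=2)

Answer: |memory     white|
|river       year|
|algorithm    new|
|magnetic        |
|refreshing      |
|tomato evening  |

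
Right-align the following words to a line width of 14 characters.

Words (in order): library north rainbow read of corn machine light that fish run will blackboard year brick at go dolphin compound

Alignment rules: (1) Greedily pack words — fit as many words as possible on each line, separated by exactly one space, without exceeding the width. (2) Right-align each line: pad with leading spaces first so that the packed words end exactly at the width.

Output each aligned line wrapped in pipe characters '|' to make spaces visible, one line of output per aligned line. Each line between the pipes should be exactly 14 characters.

Answer: | library north|
|  rainbow read|
|       of corn|
| machine light|
| that fish run|
|          will|
|    blackboard|
| year brick at|
|    go dolphin|
|      compound|

Derivation:
Line 1: ['library', 'north'] (min_width=13, slack=1)
Line 2: ['rainbow', 'read'] (min_width=12, slack=2)
Line 3: ['of', 'corn'] (min_width=7, slack=7)
Line 4: ['machine', 'light'] (min_width=13, slack=1)
Line 5: ['that', 'fish', 'run'] (min_width=13, slack=1)
Line 6: ['will'] (min_width=4, slack=10)
Line 7: ['blackboard'] (min_width=10, slack=4)
Line 8: ['year', 'brick', 'at'] (min_width=13, slack=1)
Line 9: ['go', 'dolphin'] (min_width=10, slack=4)
Line 10: ['compound'] (min_width=8, slack=6)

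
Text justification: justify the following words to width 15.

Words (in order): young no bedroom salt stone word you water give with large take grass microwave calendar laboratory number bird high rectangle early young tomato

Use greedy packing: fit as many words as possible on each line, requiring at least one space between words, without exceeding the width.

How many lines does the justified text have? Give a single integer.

Answer: 12

Derivation:
Line 1: ['young', 'no'] (min_width=8, slack=7)
Line 2: ['bedroom', 'salt'] (min_width=12, slack=3)
Line 3: ['stone', 'word', 'you'] (min_width=14, slack=1)
Line 4: ['water', 'give', 'with'] (min_width=15, slack=0)
Line 5: ['large', 'take'] (min_width=10, slack=5)
Line 6: ['grass', 'microwave'] (min_width=15, slack=0)
Line 7: ['calendar'] (min_width=8, slack=7)
Line 8: ['laboratory'] (min_width=10, slack=5)
Line 9: ['number', 'bird'] (min_width=11, slack=4)
Line 10: ['high', 'rectangle'] (min_width=14, slack=1)
Line 11: ['early', 'young'] (min_width=11, slack=4)
Line 12: ['tomato'] (min_width=6, slack=9)
Total lines: 12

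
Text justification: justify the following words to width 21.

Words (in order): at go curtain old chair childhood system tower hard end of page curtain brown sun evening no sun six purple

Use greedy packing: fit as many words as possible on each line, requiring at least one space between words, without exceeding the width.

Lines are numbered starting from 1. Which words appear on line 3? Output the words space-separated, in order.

Answer: system tower hard end

Derivation:
Line 1: ['at', 'go', 'curtain', 'old'] (min_width=17, slack=4)
Line 2: ['chair', 'childhood'] (min_width=15, slack=6)
Line 3: ['system', 'tower', 'hard', 'end'] (min_width=21, slack=0)
Line 4: ['of', 'page', 'curtain', 'brown'] (min_width=21, slack=0)
Line 5: ['sun', 'evening', 'no', 'sun'] (min_width=18, slack=3)
Line 6: ['six', 'purple'] (min_width=10, slack=11)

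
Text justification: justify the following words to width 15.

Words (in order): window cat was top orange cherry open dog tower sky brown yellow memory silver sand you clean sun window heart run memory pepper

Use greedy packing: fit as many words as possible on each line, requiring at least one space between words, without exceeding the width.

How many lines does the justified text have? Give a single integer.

Line 1: ['window', 'cat', 'was'] (min_width=14, slack=1)
Line 2: ['top', 'orange'] (min_width=10, slack=5)
Line 3: ['cherry', 'open', 'dog'] (min_width=15, slack=0)
Line 4: ['tower', 'sky', 'brown'] (min_width=15, slack=0)
Line 5: ['yellow', 'memory'] (min_width=13, slack=2)
Line 6: ['silver', 'sand', 'you'] (min_width=15, slack=0)
Line 7: ['clean', 'sun'] (min_width=9, slack=6)
Line 8: ['window', 'heart'] (min_width=12, slack=3)
Line 9: ['run', 'memory'] (min_width=10, slack=5)
Line 10: ['pepper'] (min_width=6, slack=9)
Total lines: 10

Answer: 10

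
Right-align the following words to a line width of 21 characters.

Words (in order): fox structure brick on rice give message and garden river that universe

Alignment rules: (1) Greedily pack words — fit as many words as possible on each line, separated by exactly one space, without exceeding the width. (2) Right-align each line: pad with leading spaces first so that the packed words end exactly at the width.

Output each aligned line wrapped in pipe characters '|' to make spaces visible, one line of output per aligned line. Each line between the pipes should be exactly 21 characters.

Answer: |  fox structure brick|
| on rice give message|
|and garden river that|
|             universe|

Derivation:
Line 1: ['fox', 'structure', 'brick'] (min_width=19, slack=2)
Line 2: ['on', 'rice', 'give', 'message'] (min_width=20, slack=1)
Line 3: ['and', 'garden', 'river', 'that'] (min_width=21, slack=0)
Line 4: ['universe'] (min_width=8, slack=13)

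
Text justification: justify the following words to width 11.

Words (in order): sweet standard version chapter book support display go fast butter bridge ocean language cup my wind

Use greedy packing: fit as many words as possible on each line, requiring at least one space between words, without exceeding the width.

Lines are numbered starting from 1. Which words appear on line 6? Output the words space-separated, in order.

Line 1: ['sweet'] (min_width=5, slack=6)
Line 2: ['standard'] (min_width=8, slack=3)
Line 3: ['version'] (min_width=7, slack=4)
Line 4: ['chapter'] (min_width=7, slack=4)
Line 5: ['book'] (min_width=4, slack=7)
Line 6: ['support'] (min_width=7, slack=4)
Line 7: ['display', 'go'] (min_width=10, slack=1)
Line 8: ['fast', 'butter'] (min_width=11, slack=0)
Line 9: ['bridge'] (min_width=6, slack=5)
Line 10: ['ocean'] (min_width=5, slack=6)
Line 11: ['language'] (min_width=8, slack=3)
Line 12: ['cup', 'my', 'wind'] (min_width=11, slack=0)

Answer: support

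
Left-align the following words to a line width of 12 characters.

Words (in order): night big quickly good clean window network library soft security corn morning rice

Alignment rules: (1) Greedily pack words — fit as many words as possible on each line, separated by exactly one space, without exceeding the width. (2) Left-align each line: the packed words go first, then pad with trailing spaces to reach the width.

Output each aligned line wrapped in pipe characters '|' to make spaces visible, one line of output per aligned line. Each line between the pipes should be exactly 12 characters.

Answer: |night big   |
|quickly good|
|clean window|
|network     |
|library soft|
|security    |
|corn morning|
|rice        |

Derivation:
Line 1: ['night', 'big'] (min_width=9, slack=3)
Line 2: ['quickly', 'good'] (min_width=12, slack=0)
Line 3: ['clean', 'window'] (min_width=12, slack=0)
Line 4: ['network'] (min_width=7, slack=5)
Line 5: ['library', 'soft'] (min_width=12, slack=0)
Line 6: ['security'] (min_width=8, slack=4)
Line 7: ['corn', 'morning'] (min_width=12, slack=0)
Line 8: ['rice'] (min_width=4, slack=8)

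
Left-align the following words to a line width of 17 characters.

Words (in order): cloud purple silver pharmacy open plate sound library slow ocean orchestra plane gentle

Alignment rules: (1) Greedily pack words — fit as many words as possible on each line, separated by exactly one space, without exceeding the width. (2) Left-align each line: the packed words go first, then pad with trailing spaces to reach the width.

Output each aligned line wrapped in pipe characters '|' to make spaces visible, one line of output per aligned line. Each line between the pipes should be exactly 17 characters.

Line 1: ['cloud', 'purple'] (min_width=12, slack=5)
Line 2: ['silver', 'pharmacy'] (min_width=15, slack=2)
Line 3: ['open', 'plate', 'sound'] (min_width=16, slack=1)
Line 4: ['library', 'slow'] (min_width=12, slack=5)
Line 5: ['ocean', 'orchestra'] (min_width=15, slack=2)
Line 6: ['plane', 'gentle'] (min_width=12, slack=5)

Answer: |cloud purple     |
|silver pharmacy  |
|open plate sound |
|library slow     |
|ocean orchestra  |
|plane gentle     |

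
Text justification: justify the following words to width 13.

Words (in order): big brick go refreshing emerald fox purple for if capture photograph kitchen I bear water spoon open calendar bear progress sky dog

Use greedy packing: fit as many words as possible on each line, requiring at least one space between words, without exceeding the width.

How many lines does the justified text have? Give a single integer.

Answer: 12

Derivation:
Line 1: ['big', 'brick', 'go'] (min_width=12, slack=1)
Line 2: ['refreshing'] (min_width=10, slack=3)
Line 3: ['emerald', 'fox'] (min_width=11, slack=2)
Line 4: ['purple', 'for', 'if'] (min_width=13, slack=0)
Line 5: ['capture'] (min_width=7, slack=6)
Line 6: ['photograph'] (min_width=10, slack=3)
Line 7: ['kitchen', 'I'] (min_width=9, slack=4)
Line 8: ['bear', 'water'] (min_width=10, slack=3)
Line 9: ['spoon', 'open'] (min_width=10, slack=3)
Line 10: ['calendar', 'bear'] (min_width=13, slack=0)
Line 11: ['progress', 'sky'] (min_width=12, slack=1)
Line 12: ['dog'] (min_width=3, slack=10)
Total lines: 12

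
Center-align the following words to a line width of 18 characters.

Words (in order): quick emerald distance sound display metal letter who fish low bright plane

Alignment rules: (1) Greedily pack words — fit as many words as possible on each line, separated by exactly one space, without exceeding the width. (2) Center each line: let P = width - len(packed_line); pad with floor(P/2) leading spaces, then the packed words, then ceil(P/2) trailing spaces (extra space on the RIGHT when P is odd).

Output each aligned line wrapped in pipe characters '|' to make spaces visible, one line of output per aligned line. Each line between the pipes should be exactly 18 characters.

Answer: |  quick emerald   |
|  distance sound  |
|  display metal   |
| letter who fish  |
| low bright plane |

Derivation:
Line 1: ['quick', 'emerald'] (min_width=13, slack=5)
Line 2: ['distance', 'sound'] (min_width=14, slack=4)
Line 3: ['display', 'metal'] (min_width=13, slack=5)
Line 4: ['letter', 'who', 'fish'] (min_width=15, slack=3)
Line 5: ['low', 'bright', 'plane'] (min_width=16, slack=2)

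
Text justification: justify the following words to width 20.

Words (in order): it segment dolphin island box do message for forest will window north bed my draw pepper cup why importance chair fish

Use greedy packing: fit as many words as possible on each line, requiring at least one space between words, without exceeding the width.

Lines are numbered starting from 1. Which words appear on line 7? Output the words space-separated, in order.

Answer: chair fish

Derivation:
Line 1: ['it', 'segment', 'dolphin'] (min_width=18, slack=2)
Line 2: ['island', 'box', 'do'] (min_width=13, slack=7)
Line 3: ['message', 'for', 'forest'] (min_width=18, slack=2)
Line 4: ['will', 'window', 'north'] (min_width=17, slack=3)
Line 5: ['bed', 'my', 'draw', 'pepper'] (min_width=18, slack=2)
Line 6: ['cup', 'why', 'importance'] (min_width=18, slack=2)
Line 7: ['chair', 'fish'] (min_width=10, slack=10)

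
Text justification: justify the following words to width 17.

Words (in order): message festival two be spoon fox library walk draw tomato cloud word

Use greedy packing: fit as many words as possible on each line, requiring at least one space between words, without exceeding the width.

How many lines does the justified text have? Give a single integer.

Line 1: ['message', 'festival'] (min_width=16, slack=1)
Line 2: ['two', 'be', 'spoon', 'fox'] (min_width=16, slack=1)
Line 3: ['library', 'walk', 'draw'] (min_width=17, slack=0)
Line 4: ['tomato', 'cloud', 'word'] (min_width=17, slack=0)
Total lines: 4

Answer: 4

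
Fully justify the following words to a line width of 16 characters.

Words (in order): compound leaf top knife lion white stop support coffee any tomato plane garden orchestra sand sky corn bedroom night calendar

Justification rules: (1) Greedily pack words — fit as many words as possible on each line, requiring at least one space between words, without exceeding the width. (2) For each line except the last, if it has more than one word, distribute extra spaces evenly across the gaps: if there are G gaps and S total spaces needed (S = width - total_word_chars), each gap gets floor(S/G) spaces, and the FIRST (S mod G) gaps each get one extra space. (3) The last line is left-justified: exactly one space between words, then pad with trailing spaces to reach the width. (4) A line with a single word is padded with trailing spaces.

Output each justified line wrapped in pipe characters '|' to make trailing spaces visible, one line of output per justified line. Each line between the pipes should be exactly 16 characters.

Answer: |compound    leaf|
|top  knife  lion|
|white       stop|
|support   coffee|
|any tomato plane|
|garden orchestra|
|sand   sky  corn|
|bedroom    night|
|calendar        |

Derivation:
Line 1: ['compound', 'leaf'] (min_width=13, slack=3)
Line 2: ['top', 'knife', 'lion'] (min_width=14, slack=2)
Line 3: ['white', 'stop'] (min_width=10, slack=6)
Line 4: ['support', 'coffee'] (min_width=14, slack=2)
Line 5: ['any', 'tomato', 'plane'] (min_width=16, slack=0)
Line 6: ['garden', 'orchestra'] (min_width=16, slack=0)
Line 7: ['sand', 'sky', 'corn'] (min_width=13, slack=3)
Line 8: ['bedroom', 'night'] (min_width=13, slack=3)
Line 9: ['calendar'] (min_width=8, slack=8)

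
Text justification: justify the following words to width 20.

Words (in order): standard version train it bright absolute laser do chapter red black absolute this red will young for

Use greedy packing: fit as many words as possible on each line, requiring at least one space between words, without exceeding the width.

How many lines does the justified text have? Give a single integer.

Answer: 6

Derivation:
Line 1: ['standard', 'version'] (min_width=16, slack=4)
Line 2: ['train', 'it', 'bright'] (min_width=15, slack=5)
Line 3: ['absolute', 'laser', 'do'] (min_width=17, slack=3)
Line 4: ['chapter', 'red', 'black'] (min_width=17, slack=3)
Line 5: ['absolute', 'this', 'red'] (min_width=17, slack=3)
Line 6: ['will', 'young', 'for'] (min_width=14, slack=6)
Total lines: 6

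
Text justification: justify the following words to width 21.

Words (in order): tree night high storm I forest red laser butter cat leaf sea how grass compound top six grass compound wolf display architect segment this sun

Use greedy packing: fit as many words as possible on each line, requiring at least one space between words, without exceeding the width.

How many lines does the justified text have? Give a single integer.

Answer: 8

Derivation:
Line 1: ['tree', 'night', 'high', 'storm'] (min_width=21, slack=0)
Line 2: ['I', 'forest', 'red', 'laser'] (min_width=18, slack=3)
Line 3: ['butter', 'cat', 'leaf', 'sea'] (min_width=19, slack=2)
Line 4: ['how', 'grass', 'compound'] (min_width=18, slack=3)
Line 5: ['top', 'six', 'grass'] (min_width=13, slack=8)
Line 6: ['compound', 'wolf', 'display'] (min_width=21, slack=0)
Line 7: ['architect', 'segment'] (min_width=17, slack=4)
Line 8: ['this', 'sun'] (min_width=8, slack=13)
Total lines: 8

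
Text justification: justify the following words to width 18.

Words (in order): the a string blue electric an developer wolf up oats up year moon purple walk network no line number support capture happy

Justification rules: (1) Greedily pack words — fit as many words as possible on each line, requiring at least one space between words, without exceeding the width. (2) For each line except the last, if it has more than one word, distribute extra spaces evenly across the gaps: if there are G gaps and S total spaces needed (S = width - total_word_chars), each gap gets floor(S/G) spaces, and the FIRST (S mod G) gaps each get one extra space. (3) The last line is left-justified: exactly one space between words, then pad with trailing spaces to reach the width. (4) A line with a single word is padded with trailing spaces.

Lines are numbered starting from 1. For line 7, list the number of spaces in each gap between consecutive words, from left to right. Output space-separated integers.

Line 1: ['the', 'a', 'string', 'blue'] (min_width=17, slack=1)
Line 2: ['electric', 'an'] (min_width=11, slack=7)
Line 3: ['developer', 'wolf', 'up'] (min_width=17, slack=1)
Line 4: ['oats', 'up', 'year', 'moon'] (min_width=17, slack=1)
Line 5: ['purple', 'walk'] (min_width=11, slack=7)
Line 6: ['network', 'no', 'line'] (min_width=15, slack=3)
Line 7: ['number', 'support'] (min_width=14, slack=4)
Line 8: ['capture', 'happy'] (min_width=13, slack=5)

Answer: 5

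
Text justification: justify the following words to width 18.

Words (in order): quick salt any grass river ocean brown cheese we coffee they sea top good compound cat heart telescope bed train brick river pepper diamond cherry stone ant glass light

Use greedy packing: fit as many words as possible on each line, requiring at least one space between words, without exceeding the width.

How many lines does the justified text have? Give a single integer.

Line 1: ['quick', 'salt', 'any'] (min_width=14, slack=4)
Line 2: ['grass', 'river', 'ocean'] (min_width=17, slack=1)
Line 3: ['brown', 'cheese', 'we'] (min_width=15, slack=3)
Line 4: ['coffee', 'they', 'sea'] (min_width=15, slack=3)
Line 5: ['top', 'good', 'compound'] (min_width=17, slack=1)
Line 6: ['cat', 'heart'] (min_width=9, slack=9)
Line 7: ['telescope', 'bed'] (min_width=13, slack=5)
Line 8: ['train', 'brick', 'river'] (min_width=17, slack=1)
Line 9: ['pepper', 'diamond'] (min_width=14, slack=4)
Line 10: ['cherry', 'stone', 'ant'] (min_width=16, slack=2)
Line 11: ['glass', 'light'] (min_width=11, slack=7)
Total lines: 11

Answer: 11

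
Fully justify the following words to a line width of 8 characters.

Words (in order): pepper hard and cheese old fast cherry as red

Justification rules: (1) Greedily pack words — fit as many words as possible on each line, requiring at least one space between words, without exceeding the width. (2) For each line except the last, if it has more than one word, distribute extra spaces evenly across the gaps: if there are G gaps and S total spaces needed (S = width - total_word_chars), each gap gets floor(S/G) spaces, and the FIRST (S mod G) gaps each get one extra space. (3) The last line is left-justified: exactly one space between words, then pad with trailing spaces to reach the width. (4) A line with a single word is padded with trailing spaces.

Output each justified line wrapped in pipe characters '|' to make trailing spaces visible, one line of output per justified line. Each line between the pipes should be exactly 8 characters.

Answer: |pepper  |
|hard and|
|cheese  |
|old fast|
|cherry  |
|as red  |

Derivation:
Line 1: ['pepper'] (min_width=6, slack=2)
Line 2: ['hard', 'and'] (min_width=8, slack=0)
Line 3: ['cheese'] (min_width=6, slack=2)
Line 4: ['old', 'fast'] (min_width=8, slack=0)
Line 5: ['cherry'] (min_width=6, slack=2)
Line 6: ['as', 'red'] (min_width=6, slack=2)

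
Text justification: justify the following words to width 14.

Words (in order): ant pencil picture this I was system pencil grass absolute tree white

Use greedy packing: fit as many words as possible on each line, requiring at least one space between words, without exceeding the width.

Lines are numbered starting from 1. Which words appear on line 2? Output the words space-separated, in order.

Answer: picture this I

Derivation:
Line 1: ['ant', 'pencil'] (min_width=10, slack=4)
Line 2: ['picture', 'this', 'I'] (min_width=14, slack=0)
Line 3: ['was', 'system'] (min_width=10, slack=4)
Line 4: ['pencil', 'grass'] (min_width=12, slack=2)
Line 5: ['absolute', 'tree'] (min_width=13, slack=1)
Line 6: ['white'] (min_width=5, slack=9)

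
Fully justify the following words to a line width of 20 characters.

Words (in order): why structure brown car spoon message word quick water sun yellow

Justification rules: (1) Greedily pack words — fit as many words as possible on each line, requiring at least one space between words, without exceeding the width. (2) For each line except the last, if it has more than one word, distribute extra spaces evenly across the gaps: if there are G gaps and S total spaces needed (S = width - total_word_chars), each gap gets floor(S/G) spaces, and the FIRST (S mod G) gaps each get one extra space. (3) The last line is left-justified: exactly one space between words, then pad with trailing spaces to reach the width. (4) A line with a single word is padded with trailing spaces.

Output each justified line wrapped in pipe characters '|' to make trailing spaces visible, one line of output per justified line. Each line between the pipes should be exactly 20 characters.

Line 1: ['why', 'structure', 'brown'] (min_width=19, slack=1)
Line 2: ['car', 'spoon', 'message'] (min_width=17, slack=3)
Line 3: ['word', 'quick', 'water', 'sun'] (min_width=20, slack=0)
Line 4: ['yellow'] (min_width=6, slack=14)

Answer: |why  structure brown|
|car   spoon  message|
|word quick water sun|
|yellow              |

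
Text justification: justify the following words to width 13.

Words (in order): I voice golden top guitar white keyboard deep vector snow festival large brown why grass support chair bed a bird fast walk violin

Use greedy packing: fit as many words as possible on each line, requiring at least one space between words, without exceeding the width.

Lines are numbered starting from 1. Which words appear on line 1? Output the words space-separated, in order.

Line 1: ['I', 'voice'] (min_width=7, slack=6)
Line 2: ['golden', 'top'] (min_width=10, slack=3)
Line 3: ['guitar', 'white'] (min_width=12, slack=1)
Line 4: ['keyboard', 'deep'] (min_width=13, slack=0)
Line 5: ['vector', 'snow'] (min_width=11, slack=2)
Line 6: ['festival'] (min_width=8, slack=5)
Line 7: ['large', 'brown'] (min_width=11, slack=2)
Line 8: ['why', 'grass'] (min_width=9, slack=4)
Line 9: ['support', 'chair'] (min_width=13, slack=0)
Line 10: ['bed', 'a', 'bird'] (min_width=10, slack=3)
Line 11: ['fast', 'walk'] (min_width=9, slack=4)
Line 12: ['violin'] (min_width=6, slack=7)

Answer: I voice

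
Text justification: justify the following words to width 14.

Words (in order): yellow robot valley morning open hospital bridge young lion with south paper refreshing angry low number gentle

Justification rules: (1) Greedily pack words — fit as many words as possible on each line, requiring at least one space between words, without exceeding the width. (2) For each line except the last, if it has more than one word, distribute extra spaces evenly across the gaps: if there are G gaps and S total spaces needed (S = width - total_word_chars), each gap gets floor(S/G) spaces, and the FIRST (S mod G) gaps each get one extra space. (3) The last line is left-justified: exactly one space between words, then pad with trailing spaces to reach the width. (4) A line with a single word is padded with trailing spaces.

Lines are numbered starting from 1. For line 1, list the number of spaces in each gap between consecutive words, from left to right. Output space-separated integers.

Answer: 3

Derivation:
Line 1: ['yellow', 'robot'] (min_width=12, slack=2)
Line 2: ['valley', 'morning'] (min_width=14, slack=0)
Line 3: ['open', 'hospital'] (min_width=13, slack=1)
Line 4: ['bridge', 'young'] (min_width=12, slack=2)
Line 5: ['lion', 'with'] (min_width=9, slack=5)
Line 6: ['south', 'paper'] (min_width=11, slack=3)
Line 7: ['refreshing'] (min_width=10, slack=4)
Line 8: ['angry', 'low'] (min_width=9, slack=5)
Line 9: ['number', 'gentle'] (min_width=13, slack=1)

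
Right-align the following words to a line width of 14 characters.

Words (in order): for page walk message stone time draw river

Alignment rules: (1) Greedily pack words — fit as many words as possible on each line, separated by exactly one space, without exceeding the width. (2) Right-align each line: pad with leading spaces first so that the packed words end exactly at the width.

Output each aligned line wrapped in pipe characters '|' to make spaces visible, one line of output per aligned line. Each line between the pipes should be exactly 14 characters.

Line 1: ['for', 'page', 'walk'] (min_width=13, slack=1)
Line 2: ['message', 'stone'] (min_width=13, slack=1)
Line 3: ['time', 'draw'] (min_width=9, slack=5)
Line 4: ['river'] (min_width=5, slack=9)

Answer: | for page walk|
| message stone|
|     time draw|
|         river|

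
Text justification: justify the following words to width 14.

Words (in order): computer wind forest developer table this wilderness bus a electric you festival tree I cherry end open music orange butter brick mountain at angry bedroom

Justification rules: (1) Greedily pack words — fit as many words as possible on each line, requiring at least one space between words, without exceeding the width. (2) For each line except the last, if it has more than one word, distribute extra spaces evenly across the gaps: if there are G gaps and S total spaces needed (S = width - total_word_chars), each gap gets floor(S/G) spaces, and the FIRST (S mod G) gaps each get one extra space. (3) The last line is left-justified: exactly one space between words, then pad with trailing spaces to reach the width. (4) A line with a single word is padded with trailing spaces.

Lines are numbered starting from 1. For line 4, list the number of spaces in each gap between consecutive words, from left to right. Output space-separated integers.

Answer: 5

Derivation:
Line 1: ['computer', 'wind'] (min_width=13, slack=1)
Line 2: ['forest'] (min_width=6, slack=8)
Line 3: ['developer'] (min_width=9, slack=5)
Line 4: ['table', 'this'] (min_width=10, slack=4)
Line 5: ['wilderness', 'bus'] (min_width=14, slack=0)
Line 6: ['a', 'electric', 'you'] (min_width=14, slack=0)
Line 7: ['festival', 'tree'] (min_width=13, slack=1)
Line 8: ['I', 'cherry', 'end'] (min_width=12, slack=2)
Line 9: ['open', 'music'] (min_width=10, slack=4)
Line 10: ['orange', 'butter'] (min_width=13, slack=1)
Line 11: ['brick', 'mountain'] (min_width=14, slack=0)
Line 12: ['at', 'angry'] (min_width=8, slack=6)
Line 13: ['bedroom'] (min_width=7, slack=7)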